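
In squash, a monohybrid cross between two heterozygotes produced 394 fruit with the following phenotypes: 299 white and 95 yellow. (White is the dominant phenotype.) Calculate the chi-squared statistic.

For a monohybrid cross between heterozygotes with complete dominance, the expected phenotypic ratio is 3:1.
The 3:1 ratio has 4 parts, so with N = 394 the expected counts are:
  white: 394 × 3/4 = 295.5
  yellow: 394 × 1/4 = 98.5
χ² = Σ (O − E)² / E
  white: (299 − 295.5)² / 295.5 = 0.0415
  yellow: (95 − 98.5)² / 98.5 = 0.1244
χ² = 0.0415 + 0.1244 = 0.1659 ≈ 0.166

0.166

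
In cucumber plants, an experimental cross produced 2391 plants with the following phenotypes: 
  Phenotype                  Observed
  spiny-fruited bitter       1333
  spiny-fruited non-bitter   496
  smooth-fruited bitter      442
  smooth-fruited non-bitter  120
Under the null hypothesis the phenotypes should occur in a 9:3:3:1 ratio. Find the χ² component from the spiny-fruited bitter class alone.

0.106

Total ratio parts = 16. Expected numbers out of 2391:
  spiny-fruited bitter: 2391 × 9/16 = 1344.9375
  spiny-fruited non-bitter: 2391 × 3/16 = 448.3125
  smooth-fruited bitter: 2391 × 3/16 = 448.3125
  smooth-fruited non-bitter: 2391 × 1/16 = 149.4375
Contribution of spiny-fruited bitter: (1333 − 1344.9375)² / 1344.9375 = 0.1060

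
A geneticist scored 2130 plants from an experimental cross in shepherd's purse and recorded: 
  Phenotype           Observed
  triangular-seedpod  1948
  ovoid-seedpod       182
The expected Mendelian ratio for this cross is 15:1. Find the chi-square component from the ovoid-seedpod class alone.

Expected counts for N = 2130 under a 15:1 ratio (total parts = 16):
  triangular-seedpod: 2130 × 15/16 = 1996.875
  ovoid-seedpod: 2130 × 1/16 = 133.125
Contribution of ovoid-seedpod: (182 − 133.125)² / 133.125 = 17.9438

17.944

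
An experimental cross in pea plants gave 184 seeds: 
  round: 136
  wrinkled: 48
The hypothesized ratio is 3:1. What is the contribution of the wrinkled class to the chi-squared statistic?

0.087

Total ratio parts = 4. Expected numbers out of 184:
  round: 184 × 3/4 = 138
  wrinkled: 184 × 1/4 = 46
Contribution of wrinkled: (48 − 46)² / 46 = 0.0870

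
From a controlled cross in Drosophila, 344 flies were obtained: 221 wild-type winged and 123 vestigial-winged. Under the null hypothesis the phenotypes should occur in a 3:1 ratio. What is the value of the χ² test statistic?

Total ratio parts = 4. Expected numbers out of 344:
  wild-type winged: 344 × 3/4 = 258
  vestigial-winged: 344 × 1/4 = 86
χ² = Σ (O − E)² / E
  wild-type winged: (221 − 258)² / 258 = 5.3062
  vestigial-winged: (123 − 86)² / 86 = 15.9186
χ² = 5.3062 + 15.9186 = 21.2248 ≈ 21.225

21.225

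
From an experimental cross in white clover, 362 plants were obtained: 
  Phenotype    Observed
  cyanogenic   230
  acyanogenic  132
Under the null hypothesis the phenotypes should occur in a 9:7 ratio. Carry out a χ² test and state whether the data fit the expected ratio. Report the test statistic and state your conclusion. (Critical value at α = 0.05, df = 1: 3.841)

Under the 9:7 hypothesis (Σ ratio = 16, N = 362):
  cyanogenic: 362 × 9/16 = 203.625
  acyanogenic: 362 × 7/16 = 158.375
χ² = Σ (O − E)² / E
  cyanogenic: (230 − 203.625)² / 203.625 = 3.4163
  acyanogenic: (132 − 158.375)² / 158.375 = 4.3924
χ² = 3.4163 + 4.3924 = 7.8087 ≈ 7.809
Degrees of freedom = 2 − 1 = 1; critical value at α = 0.05 is 3.841.
Since 7.809 > 3.841, we reject the null hypothesis — the data do not fit the 9:7 ratio.

7.809; not consistent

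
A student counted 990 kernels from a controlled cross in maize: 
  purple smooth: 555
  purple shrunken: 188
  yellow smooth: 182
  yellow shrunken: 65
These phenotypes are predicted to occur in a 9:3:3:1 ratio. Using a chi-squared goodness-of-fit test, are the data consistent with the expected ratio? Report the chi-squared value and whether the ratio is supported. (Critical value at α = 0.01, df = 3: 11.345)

The 9:3:3:1 ratio has 16 parts, so with N = 990 the expected counts are:
  purple smooth: 990 × 9/16 = 556.875
  purple shrunken: 990 × 3/16 = 185.625
  yellow smooth: 990 × 3/16 = 185.625
  yellow shrunken: 990 × 1/16 = 61.875
χ² = Σ (O − E)² / E
  purple smooth: (555 − 556.875)² / 556.875 = 0.0063
  purple shrunken: (188 − 185.625)² / 185.625 = 0.0304
  yellow smooth: (182 − 185.625)² / 185.625 = 0.0708
  yellow shrunken: (65 − 61.875)² / 61.875 = 0.1578
χ² = 0.0063 + 0.0304 + 0.0708 + 0.1578 = 0.2653 ≈ 0.265
Degrees of freedom = 4 − 1 = 3; critical value at α = 0.01 is 11.345.
Since 0.265 < 11.345, we fail to reject the null hypothesis — the data are consistent with the 9:3:3:1 ratio.

0.265; consistent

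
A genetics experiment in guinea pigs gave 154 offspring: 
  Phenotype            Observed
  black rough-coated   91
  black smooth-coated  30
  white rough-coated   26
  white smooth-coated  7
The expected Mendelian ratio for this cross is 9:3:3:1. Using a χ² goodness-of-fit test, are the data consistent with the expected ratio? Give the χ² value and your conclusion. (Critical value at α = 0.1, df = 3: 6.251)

Expected counts for N = 154 under a 9:3:3:1 ratio (total parts = 16):
  black rough-coated: 154 × 9/16 = 86.625
  black smooth-coated: 154 × 3/16 = 28.875
  white rough-coated: 154 × 3/16 = 28.875
  white smooth-coated: 154 × 1/16 = 9.625
χ² = Σ (O − E)² / E
  black rough-coated: (91 − 86.625)² / 86.625 = 0.2210
  black smooth-coated: (30 − 28.875)² / 28.875 = 0.0438
  white rough-coated: (26 − 28.875)² / 28.875 = 0.2863
  white smooth-coated: (7 − 9.625)² / 9.625 = 0.7159
χ² = 0.2210 + 0.0438 + 0.2863 + 0.7159 = 1.267
Degrees of freedom = 4 − 1 = 3; critical value at α = 0.1 is 6.251.
Since 1.267 < 6.251, we fail to reject the null hypothesis — the data are consistent with the 9:3:3:1 ratio.

1.267; consistent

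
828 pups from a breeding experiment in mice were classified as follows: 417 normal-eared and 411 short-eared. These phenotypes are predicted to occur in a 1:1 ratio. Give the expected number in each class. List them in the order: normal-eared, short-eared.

Expected counts for N = 828 under a 1:1 ratio (total parts = 2):
  normal-eared: 828 × 1/2 = 414
  short-eared: 828 × 1/2 = 414

414, 414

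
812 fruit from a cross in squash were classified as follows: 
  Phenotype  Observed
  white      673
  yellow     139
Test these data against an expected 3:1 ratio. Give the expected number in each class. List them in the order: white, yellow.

609, 203

The 3:1 ratio has 4 parts, so with N = 812 the expected counts are:
  white: 812 × 3/4 = 609
  yellow: 812 × 1/4 = 203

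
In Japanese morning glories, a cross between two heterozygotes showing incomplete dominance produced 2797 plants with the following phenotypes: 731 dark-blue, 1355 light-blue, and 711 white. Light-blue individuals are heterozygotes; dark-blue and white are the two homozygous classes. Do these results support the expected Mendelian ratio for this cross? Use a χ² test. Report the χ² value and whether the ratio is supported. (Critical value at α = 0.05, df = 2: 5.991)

With incomplete dominance, a heterozygote × heterozygote cross gives a 1:2:1 phenotypic ratio.
Expected counts for N = 2797 under a 1:2:1 ratio (total parts = 4):
  dark-blue: 2797 × 1/4 = 699.25
  light-blue: 2797 × 2/4 = 1398.5
  white: 2797 × 1/4 = 699.25
χ² = Σ (O − E)² / E
  dark-blue: (731 − 699.25)² / 699.25 = 1.4416
  light-blue: (1355 − 1398.5)² / 1398.5 = 1.3531
  white: (711 − 699.25)² / 699.25 = 0.1974
χ² = 1.4416 + 1.3531 + 0.1974 = 2.9921 ≈ 2.992
Degrees of freedom = 3 − 1 = 2; critical value at α = 0.05 is 5.991.
Since 2.992 < 5.991, we fail to reject the null hypothesis — the data are consistent with the 1:2:1 ratio.

2.992; consistent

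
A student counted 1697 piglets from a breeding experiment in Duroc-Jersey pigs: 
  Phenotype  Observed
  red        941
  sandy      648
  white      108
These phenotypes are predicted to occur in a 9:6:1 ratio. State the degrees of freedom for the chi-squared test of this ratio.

A goodness-of-fit test with 3 phenotype classes has df = 3 − 1 = 2.

2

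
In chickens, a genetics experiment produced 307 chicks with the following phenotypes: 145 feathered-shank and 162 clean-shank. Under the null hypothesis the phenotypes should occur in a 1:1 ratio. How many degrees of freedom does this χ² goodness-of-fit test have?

1

A goodness-of-fit test with 2 phenotype classes has df = 2 − 1 = 1.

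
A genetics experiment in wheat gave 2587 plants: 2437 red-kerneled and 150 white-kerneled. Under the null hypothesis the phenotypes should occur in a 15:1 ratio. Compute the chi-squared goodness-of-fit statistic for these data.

0.901

The 15:1 ratio has 16 parts, so with N = 2587 the expected counts are:
  red-kerneled: 2587 × 15/16 = 2425.3125
  white-kerneled: 2587 × 1/16 = 161.6875
χ² = Σ (O − E)² / E
  red-kerneled: (2437 − 2425.3125)² / 2425.3125 = 0.0563
  white-kerneled: (150 − 161.6875)² / 161.6875 = 0.8448
χ² = 0.0563 + 0.8448 = 0.9011 ≈ 0.901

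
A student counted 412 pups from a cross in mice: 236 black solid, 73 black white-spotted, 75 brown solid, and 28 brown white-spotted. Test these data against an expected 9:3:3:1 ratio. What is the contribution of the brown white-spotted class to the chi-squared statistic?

0.197

Under the 9:3:3:1 hypothesis (Σ ratio = 16, N = 412):
  black solid: 412 × 9/16 = 231.75
  black white-spotted: 412 × 3/16 = 77.25
  brown solid: 412 × 3/16 = 77.25
  brown white-spotted: 412 × 1/16 = 25.75
Contribution of brown white-spotted: (28 − 25.75)² / 25.75 = 0.1966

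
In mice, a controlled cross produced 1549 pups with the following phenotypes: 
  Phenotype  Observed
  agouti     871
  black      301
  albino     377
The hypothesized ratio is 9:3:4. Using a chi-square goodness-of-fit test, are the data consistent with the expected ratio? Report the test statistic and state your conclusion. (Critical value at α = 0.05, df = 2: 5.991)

The 9:3:4 ratio has 16 parts, so with N = 1549 the expected counts are:
  agouti: 1549 × 9/16 = 871.3125
  black: 1549 × 3/16 = 290.4375
  albino: 1549 × 4/16 = 387.25
χ² = Σ (O − E)² / E
  agouti: (871 − 871.3125)² / 871.3125 = 0.0001
  black: (301 − 290.4375)² / 290.4375 = 0.3841
  albino: (377 − 387.25)² / 387.25 = 0.2713
χ² = 0.0001 + 0.3841 + 0.2713 = 0.6555 ≈ 0.656
Degrees of freedom = 3 − 1 = 2; critical value at α = 0.05 is 5.991.
Since 0.656 < 5.991, we fail to reject the null hypothesis — the data are consistent with the 9:3:4 ratio.

0.656; consistent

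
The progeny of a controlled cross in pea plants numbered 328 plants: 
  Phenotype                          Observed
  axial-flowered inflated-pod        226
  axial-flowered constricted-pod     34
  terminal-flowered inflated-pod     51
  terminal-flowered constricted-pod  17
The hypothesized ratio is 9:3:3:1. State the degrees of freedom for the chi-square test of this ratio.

3

A goodness-of-fit test with 4 phenotype classes has df = 4 − 1 = 3.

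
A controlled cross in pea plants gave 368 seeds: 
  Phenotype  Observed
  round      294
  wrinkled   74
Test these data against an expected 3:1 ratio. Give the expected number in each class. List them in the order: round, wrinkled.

Expected counts for N = 368 under a 3:1 ratio (total parts = 4):
  round: 368 × 3/4 = 276
  wrinkled: 368 × 1/4 = 92

276, 92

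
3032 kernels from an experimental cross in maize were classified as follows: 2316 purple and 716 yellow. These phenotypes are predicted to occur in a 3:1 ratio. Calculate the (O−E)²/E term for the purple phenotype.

Total ratio parts = 4. Expected numbers out of 3032:
  purple: 3032 × 3/4 = 2274
  yellow: 3032 × 1/4 = 758
Contribution of purple: (2316 − 2274)² / 2274 = 0.7757

0.776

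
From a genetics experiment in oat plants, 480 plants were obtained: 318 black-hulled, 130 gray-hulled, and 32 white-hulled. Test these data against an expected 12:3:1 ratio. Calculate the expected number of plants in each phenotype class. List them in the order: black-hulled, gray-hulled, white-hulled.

The 12:3:1 ratio has 16 parts, so with N = 480 the expected counts are:
  black-hulled: 480 × 12/16 = 360
  gray-hulled: 480 × 3/16 = 90
  white-hulled: 480 × 1/16 = 30

360, 90, 30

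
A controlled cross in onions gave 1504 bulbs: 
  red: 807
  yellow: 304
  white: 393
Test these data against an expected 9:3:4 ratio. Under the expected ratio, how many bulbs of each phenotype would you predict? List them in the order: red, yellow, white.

846, 282, 376

Expected counts for N = 1504 under a 9:3:4 ratio (total parts = 16):
  red: 1504 × 9/16 = 846
  yellow: 1504 × 3/16 = 282
  white: 1504 × 4/16 = 376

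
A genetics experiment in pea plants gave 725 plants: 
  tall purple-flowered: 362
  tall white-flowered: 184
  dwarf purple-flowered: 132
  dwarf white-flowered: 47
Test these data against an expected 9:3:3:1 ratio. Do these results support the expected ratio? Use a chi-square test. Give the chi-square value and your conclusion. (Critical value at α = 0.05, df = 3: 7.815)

22.316; not consistent

Expected counts for N = 725 under a 9:3:3:1 ratio (total parts = 16):
  tall purple-flowered: 725 × 9/16 = 407.8125
  tall white-flowered: 725 × 3/16 = 135.9375
  dwarf purple-flowered: 725 × 3/16 = 135.9375
  dwarf white-flowered: 725 × 1/16 = 45.3125
χ² = Σ (O − E)² / E
  tall purple-flowered: (362 − 407.8125)² / 407.8125 = 5.1464
  tall white-flowered: (184 − 135.9375)² / 135.9375 = 16.9931
  dwarf purple-flowered: (132 − 135.9375)² / 135.9375 = 0.1141
  dwarf white-flowered: (47 − 45.3125)² / 45.3125 = 0.0628
χ² = 5.1464 + 16.9931 + 0.1141 + 0.0628 = 22.3164 ≈ 22.316
Degrees of freedom = 4 − 1 = 3; critical value at α = 0.05 is 7.815.
Since 22.316 > 7.815, we reject the null hypothesis — the data do not fit the 9:3:3:1 ratio.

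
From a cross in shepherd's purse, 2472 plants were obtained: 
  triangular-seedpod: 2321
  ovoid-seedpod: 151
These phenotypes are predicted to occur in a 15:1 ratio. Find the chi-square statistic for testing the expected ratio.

The 15:1 ratio has 16 parts, so with N = 2472 the expected counts are:
  triangular-seedpod: 2472 × 15/16 = 2317.5
  ovoid-seedpod: 2472 × 1/16 = 154.5
χ² = Σ (O − E)² / E
  triangular-seedpod: (2321 − 2317.5)² / 2317.5 = 0.0053
  ovoid-seedpod: (151 − 154.5)² / 154.5 = 0.0793
χ² = 0.0053 + 0.0793 = 0.0846 ≈ 0.085

0.085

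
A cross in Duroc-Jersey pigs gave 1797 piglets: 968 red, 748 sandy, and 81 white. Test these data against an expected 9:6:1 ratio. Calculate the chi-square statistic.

18.697

Total ratio parts = 16. Expected numbers out of 1797:
  red: 1797 × 9/16 = 1010.8125
  sandy: 1797 × 6/16 = 673.875
  white: 1797 × 1/16 = 112.3125
χ² = Σ (O − E)² / E
  red: (968 − 1010.8125)² / 1010.8125 = 1.8133
  sandy: (748 − 673.875)² / 673.875 = 8.1536
  white: (81 − 112.3125)² / 112.3125 = 8.7299
χ² = 1.8133 + 8.1536 + 8.7299 = 18.6968 ≈ 18.697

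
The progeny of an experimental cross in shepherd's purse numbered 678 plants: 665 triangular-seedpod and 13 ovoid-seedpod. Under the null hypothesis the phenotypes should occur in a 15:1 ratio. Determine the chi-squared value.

Total ratio parts = 16. Expected numbers out of 678:
  triangular-seedpod: 678 × 15/16 = 635.625
  ovoid-seedpod: 678 × 1/16 = 42.375
χ² = Σ (O − E)² / E
  triangular-seedpod: (665 − 635.625)² / 635.625 = 1.3575
  ovoid-seedpod: (13 − 42.375)² / 42.375 = 20.3632
χ² = 1.3575 + 20.3632 = 21.7207 ≈ 21.721

21.721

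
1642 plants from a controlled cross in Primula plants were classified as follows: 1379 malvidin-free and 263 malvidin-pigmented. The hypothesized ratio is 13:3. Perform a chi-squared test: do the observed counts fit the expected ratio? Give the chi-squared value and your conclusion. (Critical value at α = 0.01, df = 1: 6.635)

8.050; not consistent

Under the 13:3 hypothesis (Σ ratio = 16, N = 1642):
  malvidin-free: 1642 × 13/16 = 1334.125
  malvidin-pigmented: 1642 × 3/16 = 307.875
χ² = Σ (O − E)² / E
  malvidin-free: (1379 − 1334.125)² / 1334.125 = 1.5094
  malvidin-pigmented: (263 − 307.875)² / 307.875 = 6.5409
χ² = 1.5094 + 6.5409 = 8.0503 ≈ 8.050
Degrees of freedom = 2 − 1 = 1; critical value at α = 0.01 is 6.635.
Since 8.050 > 6.635, we reject the null hypothesis — the data do not fit the 13:3 ratio.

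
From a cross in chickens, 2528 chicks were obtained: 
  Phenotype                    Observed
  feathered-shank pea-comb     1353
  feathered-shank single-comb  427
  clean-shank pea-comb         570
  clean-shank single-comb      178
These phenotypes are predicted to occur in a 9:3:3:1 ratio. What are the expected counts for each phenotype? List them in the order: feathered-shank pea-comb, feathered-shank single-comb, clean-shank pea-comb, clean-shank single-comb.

Under the 9:3:3:1 hypothesis (Σ ratio = 16, N = 2528):
  feathered-shank pea-comb: 2528 × 9/16 = 1422
  feathered-shank single-comb: 2528 × 3/16 = 474
  clean-shank pea-comb: 2528 × 3/16 = 474
  clean-shank single-comb: 2528 × 1/16 = 158

1422, 474, 474, 158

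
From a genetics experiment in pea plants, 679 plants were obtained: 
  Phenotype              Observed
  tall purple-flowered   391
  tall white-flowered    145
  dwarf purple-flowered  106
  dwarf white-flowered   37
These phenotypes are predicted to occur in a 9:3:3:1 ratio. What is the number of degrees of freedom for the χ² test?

A goodness-of-fit test with 4 phenotype classes has df = 4 − 1 = 3.

3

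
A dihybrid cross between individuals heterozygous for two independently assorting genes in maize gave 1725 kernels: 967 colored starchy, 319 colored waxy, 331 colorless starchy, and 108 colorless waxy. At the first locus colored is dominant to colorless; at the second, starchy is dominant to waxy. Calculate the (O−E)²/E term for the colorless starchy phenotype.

0.177

A dihybrid F₂ with independent assortment and complete dominance at both loci gives a 9:3:3:1 phenotypic ratio.
Expected counts for N = 1725 under a 9:3:3:1 ratio (total parts = 16):
  colored starchy: 1725 × 9/16 = 970.3125
  colored waxy: 1725 × 3/16 = 323.4375
  colorless starchy: 1725 × 3/16 = 323.4375
  colorless waxy: 1725 × 1/16 = 107.8125
Contribution of colorless starchy: (331 − 323.4375)² / 323.4375 = 0.1768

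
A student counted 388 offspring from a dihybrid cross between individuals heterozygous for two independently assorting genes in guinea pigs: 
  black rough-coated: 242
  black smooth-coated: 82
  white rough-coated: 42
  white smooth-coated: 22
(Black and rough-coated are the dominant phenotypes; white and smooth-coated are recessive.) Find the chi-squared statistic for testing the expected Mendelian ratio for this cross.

16.967

A dihybrid F₂ with independent assortment and complete dominance at both loci gives a 9:3:3:1 phenotypic ratio.
Total ratio parts = 16. Expected numbers out of 388:
  black rough-coated: 388 × 9/16 = 218.25
  black smooth-coated: 388 × 3/16 = 72.75
  white rough-coated: 388 × 3/16 = 72.75
  white smooth-coated: 388 × 1/16 = 24.25
χ² = Σ (O − E)² / E
  black rough-coated: (242 − 218.25)² / 218.25 = 2.5845
  black smooth-coated: (82 − 72.75)² / 72.75 = 1.1761
  white rough-coated: (42 − 72.75)² / 72.75 = 12.9974
  white smooth-coated: (22 − 24.25)² / 24.25 = 0.2088
χ² = 2.5845 + 1.1761 + 12.9974 + 0.2088 = 16.9668 ≈ 16.967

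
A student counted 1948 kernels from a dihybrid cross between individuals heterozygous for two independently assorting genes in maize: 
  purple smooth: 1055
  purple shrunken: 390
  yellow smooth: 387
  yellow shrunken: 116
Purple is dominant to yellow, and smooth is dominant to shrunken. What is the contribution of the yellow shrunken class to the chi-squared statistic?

A dihybrid F₂ with independent assortment and complete dominance at both loci gives a 9:3:3:1 phenotypic ratio.
The 9:3:3:1 ratio has 16 parts, so with N = 1948 the expected counts are:
  purple smooth: 1948 × 9/16 = 1095.75
  purple shrunken: 1948 × 3/16 = 365.25
  yellow smooth: 1948 × 3/16 = 365.25
  yellow shrunken: 1948 × 1/16 = 121.75
Contribution of yellow shrunken: (116 − 121.75)² / 121.75 = 0.2716

0.272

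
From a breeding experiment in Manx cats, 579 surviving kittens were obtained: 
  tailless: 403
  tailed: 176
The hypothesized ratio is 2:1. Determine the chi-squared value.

2.246

Total ratio parts = 3. Expected numbers out of 579:
  tailless: 579 × 2/3 = 386
  tailed: 579 × 1/3 = 193
χ² = Σ (O − E)² / E
  tailless: (403 − 386)² / 386 = 0.7487
  tailed: (176 − 193)² / 193 = 1.4974
χ² = 0.7487 + 1.4974 = 2.2461 ≈ 2.246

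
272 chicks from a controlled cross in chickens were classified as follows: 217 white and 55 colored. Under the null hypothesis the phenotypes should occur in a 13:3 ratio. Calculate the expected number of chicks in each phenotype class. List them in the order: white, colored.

221, 51

Total ratio parts = 16. Expected numbers out of 272:
  white: 272 × 13/16 = 221
  colored: 272 × 3/16 = 51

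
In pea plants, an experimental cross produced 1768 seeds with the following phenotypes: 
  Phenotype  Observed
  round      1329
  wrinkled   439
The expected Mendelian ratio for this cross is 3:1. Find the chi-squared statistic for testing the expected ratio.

0.027

The 3:1 ratio has 4 parts, so with N = 1768 the expected counts are:
  round: 1768 × 3/4 = 1326
  wrinkled: 1768 × 1/4 = 442
χ² = Σ (O − E)² / E
  round: (1329 − 1326)² / 1326 = 0.0068
  wrinkled: (439 − 442)² / 442 = 0.0204
χ² = 0.0068 + 0.0204 = 0.0272 ≈ 0.027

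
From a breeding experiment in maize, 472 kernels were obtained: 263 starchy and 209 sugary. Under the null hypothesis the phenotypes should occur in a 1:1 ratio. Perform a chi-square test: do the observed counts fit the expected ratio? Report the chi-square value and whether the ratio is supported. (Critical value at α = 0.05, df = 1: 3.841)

6.178; not consistent

Total ratio parts = 2. Expected numbers out of 472:
  starchy: 472 × 1/2 = 236
  sugary: 472 × 1/2 = 236
χ² = Σ (O − E)² / E
  starchy: (263 − 236)² / 236 = 3.0890
  sugary: (209 − 236)² / 236 = 3.0890
χ² = 3.0890 + 3.0890 = 6.178
Degrees of freedom = 2 − 1 = 1; critical value at α = 0.05 is 3.841.
Since 6.178 > 3.841, we reject the null hypothesis — the data do not fit the 1:1 ratio.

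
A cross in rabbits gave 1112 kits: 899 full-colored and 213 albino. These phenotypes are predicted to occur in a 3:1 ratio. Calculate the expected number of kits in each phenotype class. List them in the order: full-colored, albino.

834, 278

The 3:1 ratio has 4 parts, so with N = 1112 the expected counts are:
  full-colored: 1112 × 3/4 = 834
  albino: 1112 × 1/4 = 278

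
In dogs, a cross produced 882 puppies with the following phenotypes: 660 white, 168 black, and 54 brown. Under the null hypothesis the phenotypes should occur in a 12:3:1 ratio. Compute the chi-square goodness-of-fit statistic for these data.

0.068

Expected counts for N = 882 under a 12:3:1 ratio (total parts = 16):
  white: 882 × 12/16 = 661.5
  black: 882 × 3/16 = 165.375
  brown: 882 × 1/16 = 55.125
χ² = Σ (O − E)² / E
  white: (660 − 661.5)² / 661.5 = 0.0034
  black: (168 − 165.375)² / 165.375 = 0.0417
  brown: (54 − 55.125)² / 55.125 = 0.0230
χ² = 0.0034 + 0.0417 + 0.0230 = 0.0681 ≈ 0.068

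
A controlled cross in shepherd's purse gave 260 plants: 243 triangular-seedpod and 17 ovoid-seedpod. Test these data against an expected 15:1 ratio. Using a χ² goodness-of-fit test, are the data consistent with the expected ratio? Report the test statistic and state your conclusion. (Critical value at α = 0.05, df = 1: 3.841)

0.037; consistent

Under the 15:1 hypothesis (Σ ratio = 16, N = 260):
  triangular-seedpod: 260 × 15/16 = 243.75
  ovoid-seedpod: 260 × 1/16 = 16.25
χ² = Σ (O − E)² / E
  triangular-seedpod: (243 − 243.75)² / 243.75 = 0.0023
  ovoid-seedpod: (17 − 16.25)² / 16.25 = 0.0346
χ² = 0.0023 + 0.0346 = 0.0369 ≈ 0.037
Degrees of freedom = 2 − 1 = 1; critical value at α = 0.05 is 3.841.
Since 0.037 < 3.841, we fail to reject the null hypothesis — the data are consistent with the 15:1 ratio.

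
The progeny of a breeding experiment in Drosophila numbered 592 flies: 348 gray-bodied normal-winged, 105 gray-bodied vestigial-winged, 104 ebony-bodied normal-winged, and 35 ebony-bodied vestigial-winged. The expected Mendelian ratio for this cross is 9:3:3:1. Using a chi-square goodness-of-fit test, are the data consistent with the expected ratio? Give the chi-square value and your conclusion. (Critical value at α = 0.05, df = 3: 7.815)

1.550; consistent

The 9:3:3:1 ratio has 16 parts, so with N = 592 the expected counts are:
  gray-bodied normal-winged: 592 × 9/16 = 333
  gray-bodied vestigial-winged: 592 × 3/16 = 111
  ebony-bodied normal-winged: 592 × 3/16 = 111
  ebony-bodied vestigial-winged: 592 × 1/16 = 37
χ² = Σ (O − E)² / E
  gray-bodied normal-winged: (348 − 333)² / 333 = 0.6757
  gray-bodied vestigial-winged: (105 − 111)² / 111 = 0.3243
  ebony-bodied normal-winged: (104 − 111)² / 111 = 0.4414
  ebony-bodied vestigial-winged: (35 − 37)² / 37 = 0.1081
χ² = 0.6757 + 0.3243 + 0.4414 + 0.1081 = 1.5495 ≈ 1.550
Degrees of freedom = 4 − 1 = 3; critical value at α = 0.05 is 7.815.
Since 1.550 < 7.815, we fail to reject the null hypothesis — the data are consistent with the 9:3:3:1 ratio.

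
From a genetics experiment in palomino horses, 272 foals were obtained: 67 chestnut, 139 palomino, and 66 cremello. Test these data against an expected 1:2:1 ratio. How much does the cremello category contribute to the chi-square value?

Under the 1:2:1 hypothesis (Σ ratio = 4, N = 272):
  chestnut: 272 × 1/4 = 68
  palomino: 272 × 2/4 = 136
  cremello: 272 × 1/4 = 68
Contribution of cremello: (66 − 68)² / 68 = 0.0588

0.059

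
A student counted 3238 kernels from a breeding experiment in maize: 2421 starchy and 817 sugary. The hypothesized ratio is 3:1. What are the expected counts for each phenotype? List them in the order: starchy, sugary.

Total ratio parts = 4. Expected numbers out of 3238:
  starchy: 3238 × 3/4 = 2428.5
  sugary: 3238 × 1/4 = 809.5

2428.5, 809.5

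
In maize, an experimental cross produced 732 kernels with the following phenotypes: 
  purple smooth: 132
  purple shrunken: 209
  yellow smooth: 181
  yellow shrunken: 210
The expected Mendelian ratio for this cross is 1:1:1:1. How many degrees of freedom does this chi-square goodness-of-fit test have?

3

A goodness-of-fit test with 4 phenotype classes has df = 4 − 1 = 3.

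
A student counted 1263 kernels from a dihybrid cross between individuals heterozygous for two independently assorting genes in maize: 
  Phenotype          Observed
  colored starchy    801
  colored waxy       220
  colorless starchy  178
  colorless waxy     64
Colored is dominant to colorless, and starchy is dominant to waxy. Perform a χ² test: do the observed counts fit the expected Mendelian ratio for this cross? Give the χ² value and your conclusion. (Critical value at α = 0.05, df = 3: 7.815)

30.171; not consistent

A dihybrid F₂ with independent assortment and complete dominance at both loci gives a 9:3:3:1 phenotypic ratio.
Expected counts for N = 1263 under a 9:3:3:1 ratio (total parts = 16):
  colored starchy: 1263 × 9/16 = 710.4375
  colored waxy: 1263 × 3/16 = 236.8125
  colorless starchy: 1263 × 3/16 = 236.8125
  colorless waxy: 1263 × 1/16 = 78.9375
χ² = Σ (O − E)² / E
  colored starchy: (801 − 710.4375)² / 710.4375 = 11.5444
  colored waxy: (220 − 236.8125)² / 236.8125 = 1.1936
  colorless starchy: (178 − 236.8125)² / 236.8125 = 14.6061
  colorless waxy: (64 − 78.9375)² / 78.9375 = 2.8267
χ² = 11.5444 + 1.1936 + 14.6061 + 2.8267 = 30.1708 ≈ 30.171
Degrees of freedom = 4 − 1 = 3; critical value at α = 0.05 is 7.815.
Since 30.171 > 7.815, we reject the null hypothesis — the data do not fit the 9:3:3:1 ratio.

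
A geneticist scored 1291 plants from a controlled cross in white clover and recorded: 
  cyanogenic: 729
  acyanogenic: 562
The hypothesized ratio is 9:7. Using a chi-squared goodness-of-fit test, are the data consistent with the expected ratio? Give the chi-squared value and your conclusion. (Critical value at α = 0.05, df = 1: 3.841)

Expected counts for N = 1291 under a 9:7 ratio (total parts = 16):
  cyanogenic: 1291 × 9/16 = 726.1875
  acyanogenic: 1291 × 7/16 = 564.8125
χ² = Σ (O − E)² / E
  cyanogenic: (729 − 726.1875)² / 726.1875 = 0.0109
  acyanogenic: (562 − 564.8125)² / 564.8125 = 0.0140
χ² = 0.0109 + 0.0140 = 0.0249 ≈ 0.025
Degrees of freedom = 2 − 1 = 1; critical value at α = 0.05 is 3.841.
Since 0.025 < 3.841, we fail to reject the null hypothesis — the data are consistent with the 9:7 ratio.

0.025; consistent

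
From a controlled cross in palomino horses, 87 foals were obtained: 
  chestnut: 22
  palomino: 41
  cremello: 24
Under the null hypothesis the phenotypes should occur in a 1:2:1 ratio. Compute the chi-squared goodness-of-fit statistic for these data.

Total ratio parts = 4. Expected numbers out of 87:
  chestnut: 87 × 1/4 = 21.75
  palomino: 87 × 2/4 = 43.5
  cremello: 87 × 1/4 = 21.75
χ² = Σ (O − E)² / E
  chestnut: (22 − 21.75)² / 21.75 = 0.0029
  palomino: (41 − 43.5)² / 43.5 = 0.1437
  cremello: (24 − 21.75)² / 21.75 = 0.2328
χ² = 0.0029 + 0.1437 + 0.2328 = 0.3794 ≈ 0.379

0.379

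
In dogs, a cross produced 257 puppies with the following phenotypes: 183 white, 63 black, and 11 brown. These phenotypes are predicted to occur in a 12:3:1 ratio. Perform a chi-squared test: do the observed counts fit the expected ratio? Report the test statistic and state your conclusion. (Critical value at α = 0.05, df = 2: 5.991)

6.642; not consistent

The 12:3:1 ratio has 16 parts, so with N = 257 the expected counts are:
  white: 257 × 12/16 = 192.75
  black: 257 × 3/16 = 48.1875
  brown: 257 × 1/16 = 16.0625
χ² = Σ (O − E)² / E
  white: (183 − 192.75)² / 192.75 = 0.4932
  black: (63 − 48.1875)² / 48.1875 = 4.5533
  brown: (11 − 16.0625)² / 16.0625 = 1.5956
χ² = 0.4932 + 4.5533 + 1.5956 = 6.6421 ≈ 6.642
Degrees of freedom = 3 − 1 = 2; critical value at α = 0.05 is 5.991.
Since 6.642 > 5.991, we reject the null hypothesis — the data do not fit the 12:3:1 ratio.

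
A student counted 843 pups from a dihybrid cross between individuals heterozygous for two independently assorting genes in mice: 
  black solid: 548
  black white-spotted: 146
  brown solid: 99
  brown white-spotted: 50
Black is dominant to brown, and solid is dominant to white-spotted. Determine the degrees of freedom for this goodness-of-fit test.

3

A dihybrid F₂ with independent assortment and complete dominance at both loci gives a 9:3:3:1 phenotypic ratio.
A goodness-of-fit test with 4 phenotype classes has df = 4 − 1 = 3.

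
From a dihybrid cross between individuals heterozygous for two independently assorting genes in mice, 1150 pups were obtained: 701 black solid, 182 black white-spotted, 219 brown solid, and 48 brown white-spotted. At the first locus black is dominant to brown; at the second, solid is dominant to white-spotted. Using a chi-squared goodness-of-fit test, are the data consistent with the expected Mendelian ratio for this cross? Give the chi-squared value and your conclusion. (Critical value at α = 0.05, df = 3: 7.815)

17.756; not consistent

A dihybrid F₂ with independent assortment and complete dominance at both loci gives a 9:3:3:1 phenotypic ratio.
Under the 9:3:3:1 hypothesis (Σ ratio = 16, N = 1150):
  black solid: 1150 × 9/16 = 646.875
  black white-spotted: 1150 × 3/16 = 215.625
  brown solid: 1150 × 3/16 = 215.625
  brown white-spotted: 1150 × 1/16 = 71.875
χ² = Σ (O − E)² / E
  black solid: (701 − 646.875)² / 646.875 = 4.5287
  black white-spotted: (182 − 215.625)² / 215.625 = 5.2436
  brown solid: (219 − 215.625)² / 215.625 = 0.0528
  brown white-spotted: (48 − 71.875)² / 71.875 = 7.9307
χ² = 4.5287 + 5.2436 + 0.0528 + 7.9307 = 17.7558 ≈ 17.756
Degrees of freedom = 4 − 1 = 3; critical value at α = 0.05 is 7.815.
Since 17.756 > 7.815, we reject the null hypothesis — the data do not fit the 9:3:3:1 ratio.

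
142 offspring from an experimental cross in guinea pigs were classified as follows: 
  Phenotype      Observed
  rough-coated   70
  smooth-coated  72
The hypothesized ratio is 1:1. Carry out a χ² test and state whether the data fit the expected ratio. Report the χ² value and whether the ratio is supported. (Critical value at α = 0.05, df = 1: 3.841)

The 1:1 ratio has 2 parts, so with N = 142 the expected counts are:
  rough-coated: 142 × 1/2 = 71
  smooth-coated: 142 × 1/2 = 71
χ² = Σ (O − E)² / E
  rough-coated: (70 − 71)² / 71 = 0.0141
  smooth-coated: (72 − 71)² / 71 = 0.0141
χ² = 0.0141 + 0.0141 = 0.0282 ≈ 0.028
Degrees of freedom = 2 − 1 = 1; critical value at α = 0.05 is 3.841.
Since 0.028 < 3.841, we fail to reject the null hypothesis — the data are consistent with the 1:1 ratio.

0.028; consistent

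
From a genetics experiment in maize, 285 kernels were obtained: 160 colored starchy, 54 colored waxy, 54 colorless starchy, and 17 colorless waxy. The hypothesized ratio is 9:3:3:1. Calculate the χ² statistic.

The 9:3:3:1 ratio has 16 parts, so with N = 285 the expected counts are:
  colored starchy: 285 × 9/16 = 160.3125
  colored waxy: 285 × 3/16 = 53.4375
  colorless starchy: 285 × 3/16 = 53.4375
  colorless waxy: 285 × 1/16 = 17.8125
χ² = Σ (O − E)² / E
  colored starchy: (160 − 160.3125)² / 160.3125 = 0.0006
  colored waxy: (54 − 53.4375)² / 53.4375 = 0.0059
  colorless starchy: (54 − 53.4375)² / 53.4375 = 0.0059
  colorless waxy: (17 − 17.8125)² / 17.8125 = 0.0371
χ² = 0.0006 + 0.0059 + 0.0059 + 0.0371 = 0.0495 ≈ 0.050

0.050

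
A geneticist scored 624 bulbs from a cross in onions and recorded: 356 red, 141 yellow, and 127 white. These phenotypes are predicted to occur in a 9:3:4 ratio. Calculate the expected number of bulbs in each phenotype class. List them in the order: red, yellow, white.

351, 117, 156

Under the 9:3:4 hypothesis (Σ ratio = 16, N = 624):
  red: 624 × 9/16 = 351
  yellow: 624 × 3/16 = 117
  white: 624 × 4/16 = 156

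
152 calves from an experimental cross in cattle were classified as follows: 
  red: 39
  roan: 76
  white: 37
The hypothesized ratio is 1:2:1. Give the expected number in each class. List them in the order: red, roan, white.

38, 76, 38

Expected counts for N = 152 under a 1:2:1 ratio (total parts = 4):
  red: 152 × 1/4 = 38
  roan: 152 × 2/4 = 76
  white: 152 × 1/4 = 38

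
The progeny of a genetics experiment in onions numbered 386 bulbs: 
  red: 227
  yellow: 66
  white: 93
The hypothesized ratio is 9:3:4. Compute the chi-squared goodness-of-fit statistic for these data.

Expected counts for N = 386 under a 9:3:4 ratio (total parts = 16):
  red: 386 × 9/16 = 217.125
  yellow: 386 × 3/16 = 72.375
  white: 386 × 4/16 = 96.5
χ² = Σ (O − E)² / E
  red: (227 − 217.125)² / 217.125 = 0.4491
  yellow: (66 − 72.375)² / 72.375 = 0.5615
  white: (93 − 96.5)² / 96.5 = 0.1269
χ² = 0.4491 + 0.5615 + 0.1269 = 1.1375 ≈ 1.138

1.138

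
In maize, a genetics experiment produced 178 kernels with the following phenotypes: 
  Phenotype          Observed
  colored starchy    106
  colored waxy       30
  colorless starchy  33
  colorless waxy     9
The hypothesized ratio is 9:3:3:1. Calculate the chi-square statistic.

1.096

Expected counts for N = 178 under a 9:3:3:1 ratio (total parts = 16):
  colored starchy: 178 × 9/16 = 100.125
  colored waxy: 178 × 3/16 = 33.375
  colorless starchy: 178 × 3/16 = 33.375
  colorless waxy: 178 × 1/16 = 11.125
χ² = Σ (O − E)² / E
  colored starchy: (106 − 100.125)² / 100.125 = 0.3447
  colored waxy: (30 − 33.375)² / 33.375 = 0.3413
  colorless starchy: (33 − 33.375)² / 33.375 = 0.0042
  colorless waxy: (9 − 11.125)² / 11.125 = 0.4059
χ² = 0.3447 + 0.3413 + 0.0042 + 0.4059 = 1.0961 ≈ 1.096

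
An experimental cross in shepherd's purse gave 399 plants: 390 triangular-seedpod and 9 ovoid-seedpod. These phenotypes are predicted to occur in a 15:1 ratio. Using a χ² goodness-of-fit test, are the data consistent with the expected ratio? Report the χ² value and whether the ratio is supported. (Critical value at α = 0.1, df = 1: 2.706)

Expected counts for N = 399 under a 15:1 ratio (total parts = 16):
  triangular-seedpod: 399 × 15/16 = 374.0625
  ovoid-seedpod: 399 × 1/16 = 24.9375
χ² = Σ (O − E)² / E
  triangular-seedpod: (390 − 374.0625)² / 374.0625 = 0.6790
  ovoid-seedpod: (9 − 24.9375)² / 24.9375 = 10.1856
χ² = 0.6790 + 10.1856 = 10.8646 ≈ 10.865
Degrees of freedom = 2 − 1 = 1; critical value at α = 0.1 is 2.706.
Since 10.865 > 2.706, we reject the null hypothesis — the data do not fit the 15:1 ratio.

10.865; not consistent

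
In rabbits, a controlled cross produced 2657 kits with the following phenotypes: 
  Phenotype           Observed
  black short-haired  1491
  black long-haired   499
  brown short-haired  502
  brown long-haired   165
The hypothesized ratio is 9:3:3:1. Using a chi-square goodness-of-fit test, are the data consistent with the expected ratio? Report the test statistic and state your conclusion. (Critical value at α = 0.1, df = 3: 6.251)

The 9:3:3:1 ratio has 16 parts, so with N = 2657 the expected counts are:
  black short-haired: 2657 × 9/16 = 1494.5625
  black long-haired: 2657 × 3/16 = 498.1875
  brown short-haired: 2657 × 3/16 = 498.1875
  brown long-haired: 2657 × 1/16 = 166.0625
χ² = Σ (O − E)² / E
  black short-haired: (1491 − 1494.5625)² / 1494.5625 = 0.0085
  black long-haired: (499 − 498.1875)² / 498.1875 = 0.0013
  brown short-haired: (502 − 498.1875)² / 498.1875 = 0.0292
  brown long-haired: (165 − 166.0625)² / 166.0625 = 0.0068
χ² = 0.0085 + 0.0013 + 0.0292 + 0.0068 = 0.0458 ≈ 0.046
Degrees of freedom = 4 − 1 = 3; critical value at α = 0.1 is 6.251.
Since 0.046 < 6.251, we fail to reject the null hypothesis — the data are consistent with the 9:3:3:1 ratio.

0.046; consistent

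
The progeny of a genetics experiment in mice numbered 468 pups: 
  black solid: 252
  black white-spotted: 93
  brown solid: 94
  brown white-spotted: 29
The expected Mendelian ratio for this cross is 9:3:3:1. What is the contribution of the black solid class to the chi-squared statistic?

Total ratio parts = 16. Expected numbers out of 468:
  black solid: 468 × 9/16 = 263.25
  black white-spotted: 468 × 3/16 = 87.75
  brown solid: 468 × 3/16 = 87.75
  brown white-spotted: 468 × 1/16 = 29.25
Contribution of black solid: (252 − 263.25)² / 263.25 = 0.4808

0.481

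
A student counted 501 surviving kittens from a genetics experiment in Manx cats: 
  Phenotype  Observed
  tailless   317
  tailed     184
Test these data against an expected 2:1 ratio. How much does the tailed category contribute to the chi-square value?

1.731

The 2:1 ratio has 3 parts, so with N = 501 the expected counts are:
  tailless: 501 × 2/3 = 334
  tailed: 501 × 1/3 = 167
Contribution of tailed: (184 − 167)² / 167 = 1.7305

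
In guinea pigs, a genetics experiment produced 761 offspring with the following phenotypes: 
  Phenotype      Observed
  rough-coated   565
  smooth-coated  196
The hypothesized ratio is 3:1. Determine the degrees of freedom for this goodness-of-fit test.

1

A goodness-of-fit test with 2 phenotype classes has df = 2 − 1 = 1.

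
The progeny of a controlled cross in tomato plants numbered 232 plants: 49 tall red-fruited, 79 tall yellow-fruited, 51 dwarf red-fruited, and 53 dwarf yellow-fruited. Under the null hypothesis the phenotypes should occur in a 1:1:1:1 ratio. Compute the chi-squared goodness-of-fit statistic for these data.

The 1:1:1:1 ratio has 4 parts, so with N = 232 the expected counts are:
  tall red-fruited: 232 × 1/4 = 58
  tall yellow-fruited: 232 × 1/4 = 58
  dwarf red-fruited: 232 × 1/4 = 58
  dwarf yellow-fruited: 232 × 1/4 = 58
χ² = Σ (O − E)² / E
  tall red-fruited: (49 − 58)² / 58 = 1.3966
  tall yellow-fruited: (79 − 58)² / 58 = 7.6034
  dwarf red-fruited: (51 − 58)² / 58 = 0.8448
  dwarf yellow-fruited: (53 − 58)² / 58 = 0.4310
χ² = 1.3966 + 7.6034 + 0.8448 + 0.4310 = 10.2758 ≈ 10.276

10.276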